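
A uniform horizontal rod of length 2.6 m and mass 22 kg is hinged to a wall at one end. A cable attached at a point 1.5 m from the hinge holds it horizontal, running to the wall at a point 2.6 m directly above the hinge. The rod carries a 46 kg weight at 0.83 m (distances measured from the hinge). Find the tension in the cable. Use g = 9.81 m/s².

T ≈ 504 N

Take moments about the hinge.
Beam weight: 22 × 9.81 = 215.8 N down at 1.3 m → arm 1.3 m, τ = 215.8 × 1.3 = 280.5 N·m clockwise.
Weight: 46 × 9.81 = 451.3 N down at 0.83 m → arm 0.83 m, τ = 451.3 × 0.83 = 374.6 N·m clockwise.
Total clockwise load moment = 655.1 N·m.
The cable tension T acts at 1.5 m; only its component perpendicular to the rod, T sinθ, produces torque. sinθ = h/√(h²+d²) = 2.6/√(2.6²+1.5²) = 0.8662.
Setting net torque to zero: T × 1.5 × 0.8662 = 655.1 → T = 655.1 / 1.299 = 504 N.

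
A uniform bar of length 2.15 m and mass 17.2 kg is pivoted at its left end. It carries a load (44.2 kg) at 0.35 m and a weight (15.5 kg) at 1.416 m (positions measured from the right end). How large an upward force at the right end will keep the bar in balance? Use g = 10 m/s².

F ≈ 509 N

Take moments about the left end.
Beam weight: 17.2 × 10 = 172 N down at 1.075 m → arm 1.075 m, τ = 172 × 1.075 = 184.9 N·m clockwise.
Load: 44.2 × 10 = 442 N down at 0.35 m → arm 1.8 m, τ = 442 × 1.8 = 795.6 N·m clockwise.
Weight: 15.5 × 10 = 155 N down at 1.416 m → arm 0.734 m, τ = 155 × 0.734 = 113.8 N·m clockwise.
Net moment of the loads = 1094 N·m clockwise.
The upward force F acts at the right end, arm 2.15 m, giving F × 2.15 counterclockwise.
For rotational equilibrium, F × 2.15 = 1094, so F = 1094 / 2.15 = 509 N.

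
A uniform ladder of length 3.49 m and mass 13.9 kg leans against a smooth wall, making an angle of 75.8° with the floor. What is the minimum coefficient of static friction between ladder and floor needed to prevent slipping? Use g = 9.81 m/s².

μ_min ≈ 0.127

About the foot of the ladder:
Ladder weight 13.9×9.81 = 136.4 N acts at 1.745 m along the ladder; its horizontal arm is 1.745·cos75.8° = 0.4281 m → τ = 58.39 N·m clockwise.
Wall normal N acts horizontally at the top; its moment arm is the height L sinθ = 3.49·sin75.8° = 3.383 m, counterclockwise.
Balancing moments: N × 3.383 = 58.39, giving N = 17.26 N.
ΣFx = 0 ⇒ f = N_wall = 17.26 N. ΣFy = 0 ⇒ N_floor = 136.4 N.
μ_min = f / N_floor = 17.26 / 136.4 = 0.127.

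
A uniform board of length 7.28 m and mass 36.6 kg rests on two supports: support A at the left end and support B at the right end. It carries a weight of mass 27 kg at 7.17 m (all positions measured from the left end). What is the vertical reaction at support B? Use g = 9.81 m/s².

R_B ≈ 440 N

Sum moments about support A (its reaction then has zero moment arm).
Beam weight: 36.6 × 9.81 = 359 N down at 3.64 m → arm 3.64 m, τ = 359 × 3.64 = 1307 N·m clockwise.
Weight: 27 × 9.81 = 264.9 N down at 7.17 m → arm 7.17 m, τ = 264.9 × 7.17 = 1899 N·m clockwise.
Net load moment about support A = 3206 N·m clockwise.
Reaction R at support B is upward at 7.28 m, arm 7.28 m → moment R × 7.28 counterclockwise.
Balancing moments: R × 7.28 = 3206, giving R = 440 N.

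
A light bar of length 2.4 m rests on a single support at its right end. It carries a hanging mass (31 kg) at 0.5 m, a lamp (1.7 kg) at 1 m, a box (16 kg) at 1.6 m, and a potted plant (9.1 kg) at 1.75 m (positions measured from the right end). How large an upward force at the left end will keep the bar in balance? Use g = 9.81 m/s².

Sum moments about the right end (the unknown pivot reaction has zero arm there).
Hanging mass: 31 × 9.81 = 304.1 N down at 0.5 m → arm 0.5 m, τ = 304.1 × 0.5 = 152.1 N·m counterclockwise.
Lamp: 1.7 × 9.81 = 16.68 N down at 1 m → arm 1 m, τ = 16.68 × 1 = 16.68 N·m counterclockwise.
Box: 16 × 9.81 = 157 N down at 1.6 m → arm 1.6 m, τ = 157 × 1.6 = 251.2 N·m counterclockwise.
Potted plant: 9.1 × 9.81 = 89.27 N down at 1.75 m → arm 1.75 m, τ = 89.27 × 1.75 = 156.2 N·m counterclockwise.
Net moment of the loads = 576.2 N·m counterclockwise.
The upward force F acts at the left end, arm 2.4 m, giving F × 2.4 clockwise.
Στ = 0 ⇒ F × 2.4 = 576.2 ⇒ F = 576.2 / 2.4 = 240 N.

F ≈ 240 N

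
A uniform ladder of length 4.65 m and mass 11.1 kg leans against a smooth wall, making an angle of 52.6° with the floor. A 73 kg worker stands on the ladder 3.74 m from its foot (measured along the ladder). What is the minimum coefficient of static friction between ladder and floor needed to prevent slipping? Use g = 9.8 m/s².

μ_min ≈ 0.584

About the foot of the ladder:
Ladder weight 11.1×9.8 = 108.8 N acts at 2.325 m along the ladder; its horizontal arm is 2.325·cos52.6° = 1.412 m → τ = 153.6 N·m clockwise.
Worker: 73×9.8 = 715.4 N at 3.74 m → arm 2.272 m → τ = 1625 N·m clockwise.
Wall normal N acts horizontally at the top; its moment arm is the height L sinθ = 4.65·sin52.6° = 3.694 m, counterclockwise.
Setting net torque to zero: N × 3.694 = 1779 → N = 481.6 N.
ΣFx = 0 ⇒ f = N_wall = 481.6 N. ΣFy = 0 ⇒ N_floor = 824.2 N.
μ_min = f / N_floor = 481.6 / 824.2 = 0.584.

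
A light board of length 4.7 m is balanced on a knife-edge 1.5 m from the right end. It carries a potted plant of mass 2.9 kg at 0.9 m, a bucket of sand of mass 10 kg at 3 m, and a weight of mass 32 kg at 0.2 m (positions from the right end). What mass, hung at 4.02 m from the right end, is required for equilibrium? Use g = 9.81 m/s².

m ≈ 11.2 kg

Taking torques about the knife-edge (at 1.5 m from the right end):
Potted plant: 2.9 × 9.81 = 28.45 N down at 0.9 m → arm 0.6 m, τ = 28.45 × 0.6 = 17.07 N·m clockwise.
Bucket of sand: 10 × 9.81 = 98.1 N down at 3 m → arm 1.5 m, τ = 98.1 × 1.5 = 147.1 N·m counterclockwise.
Weight: 32 × 9.81 = 313.9 N down at 0.2 m → arm 1.3 m, τ = 313.9 × 1.3 = 408.1 N·m clockwise.
Net moment of known loads = 278.1 N·m clockwise.
An unknown mass m at 4.02 m has arm 2.52 m; its moment is m·g·2.52 counterclockwise.
For rotational equilibrium, m × 9.81 × 2.52 = 278.1, so m = 278.1 / (9.81 × 2.52) = 11.2 kg.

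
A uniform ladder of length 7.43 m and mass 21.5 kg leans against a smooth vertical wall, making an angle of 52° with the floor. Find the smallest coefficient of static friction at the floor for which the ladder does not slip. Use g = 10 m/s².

Sum moments about the foot of the ladder (the floor normal and friction both act there and drop out).
Ladder weight 21.5×10 = 215 N acts at 3.715 m along the ladder; its horizontal arm is 3.715·cos52° = 2.287 m → τ = 491.7 N·m clockwise.
Wall normal N acts horizontally at the top; its moment arm is the height L sinθ = 7.43·sin52° = 5.855 m, counterclockwise.
Balancing moments: N × 5.855 = 491.7, giving N = 83.98 N.
ΣFx = 0 ⇒ f = N_wall = 83.98 N. ΣFy = 0 ⇒ N_floor = 215 N.
μ_min = f / N_floor = 83.98 / 215 = 0.391.

μ_min ≈ 0.391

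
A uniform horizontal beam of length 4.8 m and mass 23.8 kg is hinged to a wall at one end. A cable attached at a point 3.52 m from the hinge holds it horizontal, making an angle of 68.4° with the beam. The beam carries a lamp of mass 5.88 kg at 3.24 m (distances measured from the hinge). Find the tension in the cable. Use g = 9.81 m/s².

Choose the hinge as the axis so the unknown hinge reaction has zero arm there.
Beam weight: 23.8 × 9.81 = 233.5 N down at 2.4 m → arm 2.4 m, τ = 233.5 × 2.4 = 560.4 N·m clockwise.
Lamp: 5.88 × 9.81 = 57.68 N down at 3.24 m → arm 3.24 m, τ = 57.68 × 3.24 = 186.9 N·m clockwise.
Total clockwise load moment = 747.3 N·m.
The cable tension T acts at 3.52 m; only its component perpendicular to the beam, T sinθ, produces torque. sin 68.4° = 0.9298.
Στ = 0 ⇒ T × 3.52 × 0.9298 = 747.3 ⇒ T = 747.3 / 3.273 = 228 N.

T ≈ 228 N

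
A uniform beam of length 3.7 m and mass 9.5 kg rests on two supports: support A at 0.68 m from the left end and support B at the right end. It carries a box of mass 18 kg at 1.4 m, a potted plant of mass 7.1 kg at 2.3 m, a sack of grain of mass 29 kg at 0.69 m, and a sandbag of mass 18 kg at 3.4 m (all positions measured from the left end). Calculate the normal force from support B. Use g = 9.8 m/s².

R_B ≈ 275 N

Sum moments about support A (its reaction then has zero moment arm).
Beam weight: 9.5 × 9.8 = 93.1 N down at 1.85 m → arm 1.17 m, τ = 93.1 × 1.17 = 108.9 N·m clockwise.
Box: 18 × 9.8 = 176.4 N down at 1.4 m → arm 0.72 m, τ = 176.4 × 0.72 = 127 N·m clockwise.
Potted plant: 7.1 × 9.8 = 69.58 N down at 2.3 m → arm 1.62 m, τ = 69.58 × 1.62 = 112.7 N·m clockwise.
Sack of grain: 29 × 9.8 = 284.2 N down at 0.69 m → arm 0.01 m, τ = 284.2 × 0.01 = 2.842 N·m clockwise.
Sandbag: 18 × 9.8 = 176.4 N down at 3.4 m → arm 2.72 m, τ = 176.4 × 2.72 = 479.8 N·m clockwise.
Net load moment about support A = 831.2 N·m clockwise.
Reaction R at support B is upward at 3.7 m, arm 3.02 m → moment R × 3.02 counterclockwise.
Setting net torque to zero: R × 3.02 = 831.2 → R = 275 N.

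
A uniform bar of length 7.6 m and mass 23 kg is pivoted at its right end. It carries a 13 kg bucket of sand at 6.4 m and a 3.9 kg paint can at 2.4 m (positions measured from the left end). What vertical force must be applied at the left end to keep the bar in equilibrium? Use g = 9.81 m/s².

F ≈ 159 N

Taking torques about the right end:
Beam weight: 23 × 9.81 = 225.6 N down at 3.8 m → arm 3.8 m, τ = 225.6 × 3.8 = 857.3 N·m counterclockwise.
Bucket of sand: 13 × 9.81 = 127.5 N down at 6.4 m → arm 1.2 m, τ = 127.5 × 1.2 = 153 N·m counterclockwise.
Paint can: 3.9 × 9.81 = 38.26 N down at 2.4 m → arm 5.2 m, τ = 38.26 × 5.2 = 199 N·m counterclockwise.
Net moment of the loads = 1209 N·m counterclockwise.
The upward force F acts at the left end, arm 7.6 m, giving F × 7.6 clockwise.
Balancing moments: F × 7.6 = 1209, giving F = 1209 / 7.6 = 159 N.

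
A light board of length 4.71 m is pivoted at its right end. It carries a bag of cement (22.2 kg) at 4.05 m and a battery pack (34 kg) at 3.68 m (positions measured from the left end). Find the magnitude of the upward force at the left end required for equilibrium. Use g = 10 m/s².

F ≈ 105 N

Choose the right end as the axis so the unknown pivot reaction has zero arm there.
Bag of cement: 22.2 × 10 = 222 N down at 4.05 m → arm 0.66 m, τ = 222 × 0.66 = 146.5 N·m counterclockwise.
Battery pack: 34 × 10 = 340 N down at 3.68 m → arm 1.03 m, τ = 340 × 1.03 = 350.2 N·m counterclockwise.
Net moment of the loads = 496.7 N·m counterclockwise.
The upward force F acts at the left end, arm 4.71 m, giving F × 4.71 clockwise.
Setting net torque to zero: F × 4.71 = 496.7 → F = 496.7 / 4.71 = 105 N.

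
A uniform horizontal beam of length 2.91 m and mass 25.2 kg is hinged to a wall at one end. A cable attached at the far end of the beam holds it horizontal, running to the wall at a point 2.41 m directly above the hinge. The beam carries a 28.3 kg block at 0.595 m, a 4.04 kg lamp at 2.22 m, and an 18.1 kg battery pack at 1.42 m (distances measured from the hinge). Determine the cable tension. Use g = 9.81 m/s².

T ≈ 466 N

Sum moments about the hinge (the unknown hinge reaction has zero arm there).
Beam weight: 25.2 × 9.81 = 247.2 N down at 1.455 m → arm 1.455 m, τ = 247.2 × 1.455 = 359.7 N·m clockwise.
Block: 28.3 × 9.81 = 277.6 N down at 0.595 m → arm 0.595 m, τ = 277.6 × 0.595 = 165.2 N·m clockwise.
Lamp: 4.04 × 9.81 = 39.63 N down at 2.22 m → arm 2.22 m, τ = 39.63 × 2.22 = 87.98 N·m clockwise.
Battery pack: 18.1 × 9.81 = 177.6 N down at 1.42 m → arm 1.42 m, τ = 177.6 × 1.42 = 252.2 N·m clockwise.
Total clockwise load moment = 865.1 N·m.
The cable tension T acts at 2.91 m; only its component perpendicular to the beam, T sinθ, produces torque. sinθ = h/√(h²+d²) = 2.41/√(2.41²+2.91²) = 0.6378.
Στ = 0 ⇒ T × 2.91 × 0.6378 = 865.1 ⇒ T = 865.1 / 1.856 = 466 N.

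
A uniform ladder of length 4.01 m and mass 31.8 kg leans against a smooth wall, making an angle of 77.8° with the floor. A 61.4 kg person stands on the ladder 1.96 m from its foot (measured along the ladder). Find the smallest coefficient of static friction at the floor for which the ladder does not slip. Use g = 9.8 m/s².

Taking torques about the foot of the ladder:
Ladder weight 31.8×9.8 = 311.6 N acts at 2.005 m along the ladder; its horizontal arm is 2.005·cos77.8° = 0.4237 m → τ = 132 N·m clockwise.
Person: 61.4×9.8 = 601.7 N at 1.96 m → arm 0.4142 m → τ = 249.2 N·m clockwise.
Wall normal N acts horizontally at the top; its moment arm is the height L sinθ = 4.01·sin77.8° = 3.919 m, counterclockwise.
For rotational equilibrium, N × 3.919 = 381.2, so N = 97.27 N.
ΣFx = 0 ⇒ f = N_wall = 97.27 N. ΣFy = 0 ⇒ N_floor = 913.3 N.
μ_min = f / N_floor = 97.27 / 913.3 = 0.107.

μ_min ≈ 0.107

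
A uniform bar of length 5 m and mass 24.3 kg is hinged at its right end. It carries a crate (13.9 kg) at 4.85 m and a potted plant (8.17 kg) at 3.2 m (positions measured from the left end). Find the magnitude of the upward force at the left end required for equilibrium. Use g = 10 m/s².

F ≈ 155 N

Taking torques about the right end:
Beam weight: 24.3 × 10 = 243 N down at 2.5 m → arm 2.5 m, τ = 243 × 2.5 = 607.5 N·m counterclockwise.
Crate: 13.9 × 10 = 139 N down at 4.85 m → arm 0.15 m, τ = 139 × 0.15 = 20.85 N·m counterclockwise.
Potted plant: 8.17 × 10 = 81.7 N down at 3.2 m → arm 1.8 m, τ = 81.7 × 1.8 = 147.1 N·m counterclockwise.
Net moment of the loads = 775.5 N·m counterclockwise.
The upward force F acts at the left end, arm 5 m, giving F × 5 clockwise.
Στ = 0 ⇒ F × 5 = 775.5 ⇒ F = 775.5 / 5 = 155 N.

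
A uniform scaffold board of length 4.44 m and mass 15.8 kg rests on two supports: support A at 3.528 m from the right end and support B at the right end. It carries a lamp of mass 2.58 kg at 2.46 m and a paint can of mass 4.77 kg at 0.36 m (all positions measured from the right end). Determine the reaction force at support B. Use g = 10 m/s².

Taking torques about support A:
Beam weight: 15.8 × 10 = 158 N down at 2.22 m → arm 1.308 m, τ = 158 × 1.308 = 206.7 N·m clockwise.
Lamp: 2.58 × 10 = 25.8 N down at 2.46 m → arm 1.068 m, τ = 25.8 × 1.068 = 27.55 N·m clockwise.
Paint can: 4.77 × 10 = 47.7 N down at 0.36 m → arm 3.168 m, τ = 47.7 × 3.168 = 151.1 N·m clockwise.
Net load moment about support A = 385.4 N·m clockwise.
Reaction R at support B is upward at 0 m, arm 3.528 m → moment R × 3.528 counterclockwise.
Balancing moments: R × 3.528 = 385.4, giving R = 109 N.

R_B ≈ 109 N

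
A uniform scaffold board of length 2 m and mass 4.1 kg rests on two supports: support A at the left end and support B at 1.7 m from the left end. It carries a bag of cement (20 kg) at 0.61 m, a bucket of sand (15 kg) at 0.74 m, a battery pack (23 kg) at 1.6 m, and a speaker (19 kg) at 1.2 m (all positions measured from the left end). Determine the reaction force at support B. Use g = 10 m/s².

R_B ≈ 512 N

Take moments about support A.
Beam weight: 4.1 × 10 = 41 N down at 1 m → arm 1 m, τ = 41 × 1 = 41 N·m clockwise.
Bag of cement: 20 × 10 = 200 N down at 0.61 m → arm 0.61 m, τ = 200 × 0.61 = 122 N·m clockwise.
Bucket of sand: 15 × 10 = 150 N down at 0.74 m → arm 0.74 m, τ = 150 × 0.74 = 111 N·m clockwise.
Battery pack: 23 × 10 = 230 N down at 1.6 m → arm 1.6 m, τ = 230 × 1.6 = 368 N·m clockwise.
Speaker: 19 × 10 = 190 N down at 1.2 m → arm 1.2 m, τ = 190 × 1.2 = 228 N·m clockwise.
Net load moment about support A = 870 N·m clockwise.
Reaction R at support B is upward at 1.7 m, arm 1.7 m → moment R × 1.7 counterclockwise.
For rotational equilibrium, R × 1.7 = 870, so R = 512 N.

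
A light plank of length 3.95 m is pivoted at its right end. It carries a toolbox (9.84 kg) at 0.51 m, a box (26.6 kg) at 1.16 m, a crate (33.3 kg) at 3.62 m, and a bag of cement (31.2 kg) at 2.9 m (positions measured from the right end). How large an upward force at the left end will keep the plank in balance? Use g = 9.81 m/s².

Taking torques about the right end:
Toolbox: 9.84 × 9.81 = 96.53 N down at 0.51 m → arm 0.51 m, τ = 96.53 × 0.51 = 49.23 N·m counterclockwise.
Box: 26.6 × 9.81 = 260.9 N down at 1.16 m → arm 1.16 m, τ = 260.9 × 1.16 = 302.6 N·m counterclockwise.
Crate: 33.3 × 9.81 = 326.7 N down at 3.62 m → arm 3.62 m, τ = 326.7 × 3.62 = 1183 N·m counterclockwise.
Bag of cement: 31.2 × 9.81 = 306.1 N down at 2.9 m → arm 2.9 m, τ = 306.1 × 2.9 = 887.7 N·m counterclockwise.
Net moment of the loads = 2423 N·m counterclockwise.
The upward force F acts at the left end, arm 3.95 m, giving F × 3.95 clockwise.
Setting net torque to zero: F × 3.95 = 2423 → F = 2423 / 3.95 = 613 N.

F ≈ 613 N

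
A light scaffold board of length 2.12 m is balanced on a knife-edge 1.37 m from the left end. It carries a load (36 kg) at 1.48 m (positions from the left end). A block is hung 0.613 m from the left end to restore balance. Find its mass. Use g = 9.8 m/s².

Sum moments about the knife-edge (at 1.37 m from the left end) (the support reaction has zero arm there).
Load: 36 × 9.8 = 352.8 N down at 1.48 m → arm 0.11 m, τ = 352.8 × 0.11 = 38.81 N·m clockwise.
Net moment of known loads = 38.81 N·m clockwise.
An unknown mass m at 0.613 m has arm 0.757 m; its moment is m·g·0.757 counterclockwise.
Στ = 0 ⇒ m × 9.8 × 0.757 = 38.81 ⇒ m = 38.81 / (9.8 × 0.757) = 5.23 kg.

m ≈ 5.23 kg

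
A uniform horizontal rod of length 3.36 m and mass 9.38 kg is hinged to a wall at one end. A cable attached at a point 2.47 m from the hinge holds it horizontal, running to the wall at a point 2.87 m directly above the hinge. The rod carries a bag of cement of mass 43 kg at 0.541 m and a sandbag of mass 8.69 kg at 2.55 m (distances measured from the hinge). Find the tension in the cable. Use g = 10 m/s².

T ≈ 327 N

Taking torques about the hinge:
Beam weight: 9.38 × 10 = 93.8 N down at 1.68 m → arm 1.68 m, τ = 93.8 × 1.68 = 157.6 N·m clockwise.
Bag of cement: 43 × 10 = 430 N down at 0.541 m → arm 0.541 m, τ = 430 × 0.541 = 232.6 N·m clockwise.
Sandbag: 8.69 × 10 = 86.9 N down at 2.55 m → arm 2.55 m, τ = 86.9 × 2.55 = 221.6 N·m clockwise.
Total clockwise load moment = 611.8 N·m.
The cable tension T acts at 2.47 m; only its component perpendicular to the rod, T sinθ, produces torque. sinθ = h/√(h²+d²) = 2.87/√(2.87²+2.47²) = 0.758.
Balancing moments: T × 2.47 × 0.758 = 611.8, giving T = 611.8 / 1.872 = 327 N.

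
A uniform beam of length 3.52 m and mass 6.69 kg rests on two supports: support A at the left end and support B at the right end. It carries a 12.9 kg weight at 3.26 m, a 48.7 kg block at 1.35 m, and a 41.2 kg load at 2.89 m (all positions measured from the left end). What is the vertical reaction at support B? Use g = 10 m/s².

Sum moments about support A (its reaction then has zero moment arm).
Beam weight: 6.69 × 10 = 66.9 N down at 1.76 m → arm 1.76 m, τ = 66.9 × 1.76 = 117.7 N·m clockwise.
Weight: 12.9 × 10 = 129 N down at 3.26 m → arm 3.26 m, τ = 129 × 3.26 = 420.5 N·m clockwise.
Block: 48.7 × 10 = 487 N down at 1.35 m → arm 1.35 m, τ = 487 × 1.35 = 657.5 N·m clockwise.
Load: 41.2 × 10 = 412 N down at 2.89 m → arm 2.89 m, τ = 412 × 2.89 = 1191 N·m clockwise.
Net load moment about support A = 2387 N·m clockwise.
Reaction R at support B is upward at 3.52 m, arm 3.52 m → moment R × 3.52 counterclockwise.
Setting net torque to zero: R × 3.52 = 2387 → R = 678 N.

R_B ≈ 678 N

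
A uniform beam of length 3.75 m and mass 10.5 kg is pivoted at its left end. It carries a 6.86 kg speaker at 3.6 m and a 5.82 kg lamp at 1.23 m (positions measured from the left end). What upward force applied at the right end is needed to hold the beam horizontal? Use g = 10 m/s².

About the left end:
Beam weight: 10.5 × 10 = 105 N down at 1.875 m → arm 1.875 m, τ = 105 × 1.875 = 196.9 N·m clockwise.
Speaker: 6.86 × 10 = 68.6 N down at 3.6 m → arm 3.6 m, τ = 68.6 × 3.6 = 247 N·m clockwise.
Lamp: 5.82 × 10 = 58.2 N down at 1.23 m → arm 1.23 m, τ = 58.2 × 1.23 = 71.59 N·m clockwise.
Net moment of the loads = 515.5 N·m clockwise.
The upward force F acts at the right end, arm 3.75 m, giving F × 3.75 counterclockwise.
Στ = 0 ⇒ F × 3.75 = 515.5 ⇒ F = 515.5 / 3.75 = 137 N.

F ≈ 137 N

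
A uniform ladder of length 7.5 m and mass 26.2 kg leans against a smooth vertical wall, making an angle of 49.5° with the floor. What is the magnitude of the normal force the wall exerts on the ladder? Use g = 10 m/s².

Taking torques about the foot of the ladder:
Ladder weight 26.2×10 = 262 N acts at 3.75 m along the ladder; its horizontal arm is 3.75·cos49.5° = 2.435 m → τ = 638 N·m clockwise.
Wall normal N acts horizontally at the top; its moment arm is the height L sinθ = 7.5·sin49.5° = 5.703 m, counterclockwise.
Balancing moments: N × 5.703 = 638, giving N = 112 N.

N_wall ≈ 112 N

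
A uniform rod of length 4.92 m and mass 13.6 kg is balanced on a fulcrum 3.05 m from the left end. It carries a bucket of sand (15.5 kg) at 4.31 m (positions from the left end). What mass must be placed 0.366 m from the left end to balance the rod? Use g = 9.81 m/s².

Sum moments about the fulcrum (at 3.05 m from the left end) (the support reaction has zero arm there).
Beam weight: 13.6 × 9.81 = 133.4 N down at 2.46 m → arm 0.59 m, τ = 133.4 × 0.59 = 78.71 N·m counterclockwise.
Bucket of sand: 15.5 × 9.81 = 152.1 N down at 4.31 m → arm 1.26 m, τ = 152.1 × 1.26 = 191.6 N·m clockwise.
Net moment of known loads = 112.9 N·m clockwise.
An unknown mass m at 0.366 m has arm 2.684 m; its moment is m·g·2.684 counterclockwise.
Στ = 0 ⇒ m × 9.81 × 2.684 = 112.9 ⇒ m = 112.9 / (9.81 × 2.684) = 4.29 kg.

m ≈ 4.29 kg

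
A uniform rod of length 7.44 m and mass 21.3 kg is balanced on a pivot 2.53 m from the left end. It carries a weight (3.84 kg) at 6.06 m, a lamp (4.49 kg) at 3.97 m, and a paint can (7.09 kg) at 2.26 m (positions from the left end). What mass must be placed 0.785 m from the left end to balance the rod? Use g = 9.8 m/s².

m ≈ 24.9 kg

Choose the pivot (at 2.53 m from the left end) as the axis so the support reaction has zero arm there.
Beam weight: 21.3 × 9.8 = 208.7 N down at 3.72 m → arm 1.19 m, τ = 208.7 × 1.19 = 248.4 N·m clockwise.
Weight: 3.84 × 9.8 = 37.63 N down at 6.06 m → arm 3.53 m, τ = 37.63 × 3.53 = 132.8 N·m clockwise.
Lamp: 4.49 × 9.8 = 44 N down at 3.97 m → arm 1.44 m, τ = 44 × 1.44 = 63.36 N·m clockwise.
Paint can: 7.09 × 9.8 = 69.48 N down at 2.26 m → arm 0.27 m, τ = 69.48 × 0.27 = 18.76 N·m counterclockwise.
Net moment of known loads = 425.8 N·m clockwise.
An unknown mass m at 0.785 m has arm 1.745 m; its moment is m·g·1.745 counterclockwise.
For rotational equilibrium, m × 9.8 × 1.745 = 425.8, so m = 425.8 / (9.8 × 1.745) = 24.9 kg.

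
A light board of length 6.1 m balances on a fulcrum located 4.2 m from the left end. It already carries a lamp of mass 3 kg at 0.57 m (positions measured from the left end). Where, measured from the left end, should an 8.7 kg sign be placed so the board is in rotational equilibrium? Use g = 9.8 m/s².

x ≈ 5.45 m from the left end

Sum moments about the fulcrum (at 4.2 m from the left end) (the support reaction has zero arm there).
Lamp: 3 × 9.8 = 29.4 N down at 0.57 m → arm 3.63 m, τ = 29.4 × 3.63 = 106.7 N·m counterclockwise.
Net moment of existing loads = 106.7 N·m counterclockwise.
The sign weighs 8.7 × 9.8 = 85.26 N and must supply an equal clockwise moment, so its lever arm about the fulcrum is 106.7 / 85.26 = 1.25 m.
That puts it at 4.2 + 1.25 = 5.45 m from the left end.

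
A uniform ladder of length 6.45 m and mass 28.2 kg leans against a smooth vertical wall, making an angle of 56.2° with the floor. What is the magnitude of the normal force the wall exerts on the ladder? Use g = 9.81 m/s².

N_wall ≈ 92.6 N

Choose the foot of the ladder as the axis so the floor normal and friction both act there and drop out.
Ladder weight 28.2×9.81 = 276.6 N acts at 3.225 m along the ladder; its horizontal arm is 3.225·cos56.2° = 1.794 m → τ = 496.2 N·m clockwise.
Wall normal N acts horizontally at the top; its moment arm is the height L sinθ = 6.45·sin56.2° = 5.36 m, counterclockwise.
Balancing moments: N × 5.36 = 496.2, giving N = 92.6 N.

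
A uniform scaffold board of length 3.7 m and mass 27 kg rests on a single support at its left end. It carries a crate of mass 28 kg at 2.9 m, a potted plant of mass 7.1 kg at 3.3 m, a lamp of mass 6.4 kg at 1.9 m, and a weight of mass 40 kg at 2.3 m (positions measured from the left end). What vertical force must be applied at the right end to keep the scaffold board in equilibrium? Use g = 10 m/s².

Take moments about the left end.
Beam weight: 27 × 10 = 270 N down at 1.85 m → arm 1.85 m, τ = 270 × 1.85 = 499.5 N·m clockwise.
Crate: 28 × 10 = 280 N down at 2.9 m → arm 2.9 m, τ = 280 × 2.9 = 812 N·m clockwise.
Potted plant: 7.1 × 10 = 71 N down at 3.3 m → arm 3.3 m, τ = 71 × 3.3 = 234.3 N·m clockwise.
Lamp: 6.4 × 10 = 64 N down at 1.9 m → arm 1.9 m, τ = 64 × 1.9 = 121.6 N·m clockwise.
Weight: 40 × 10 = 400 N down at 2.3 m → arm 2.3 m, τ = 400 × 2.3 = 920 N·m clockwise.
Net moment of the loads = 2587 N·m clockwise.
The upward force F acts at the right end, arm 3.7 m, giving F × 3.7 counterclockwise.
Balancing moments: F × 3.7 = 2587, giving F = 2587 / 3.7 = 699 N.

F ≈ 699 N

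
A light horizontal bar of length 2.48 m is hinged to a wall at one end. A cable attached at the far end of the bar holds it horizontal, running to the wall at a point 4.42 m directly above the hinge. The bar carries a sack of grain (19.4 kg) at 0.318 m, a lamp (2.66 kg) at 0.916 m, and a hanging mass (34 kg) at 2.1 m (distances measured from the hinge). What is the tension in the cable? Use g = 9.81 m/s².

Take moments about the hinge.
Sack of grain: 19.4 × 9.81 = 190.3 N down at 0.318 m → arm 0.318 m, τ = 190.3 × 0.318 = 60.52 N·m clockwise.
Lamp: 2.66 × 9.81 = 26.09 N down at 0.916 m → arm 0.916 m, τ = 26.09 × 0.916 = 23.9 N·m clockwise.
Hanging mass: 34 × 9.81 = 333.5 N down at 2.1 m → arm 2.1 m, τ = 333.5 × 2.1 = 700.4 N·m clockwise.
Total clockwise load moment = 784.8 N·m.
The cable tension T acts at 2.48 m; only its component perpendicular to the bar, T sinθ, produces torque. sinθ = h/√(h²+d²) = 4.42/√(4.42²+2.48²) = 0.8721.
Balancing moments: T × 2.48 × 0.8721 = 784.8, giving T = 784.8 / 2.163 = 363 N.

T ≈ 363 N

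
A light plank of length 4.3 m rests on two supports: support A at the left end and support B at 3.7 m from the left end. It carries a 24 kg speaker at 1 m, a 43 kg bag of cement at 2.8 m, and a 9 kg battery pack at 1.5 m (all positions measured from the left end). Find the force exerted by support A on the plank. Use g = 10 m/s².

R_A ≈ 333 N

About support B:
Speaker: 24 × 10 = 240 N down at 1 m → arm 2.7 m, τ = 240 × 2.7 = 648 N·m counterclockwise.
Bag of cement: 43 × 10 = 430 N down at 2.8 m → arm 0.9 m, τ = 430 × 0.9 = 387 N·m counterclockwise.
Battery pack: 9 × 10 = 90 N down at 1.5 m → arm 2.2 m, τ = 90 × 2.2 = 198 N·m counterclockwise.
Net load moment about support B = 1233 N·m counterclockwise.
Reaction R at support A is upward at 0 m, arm 3.7 m → moment R × 3.7 clockwise.
Στ = 0 ⇒ R × 3.7 = 1233 ⇒ R = 333 N.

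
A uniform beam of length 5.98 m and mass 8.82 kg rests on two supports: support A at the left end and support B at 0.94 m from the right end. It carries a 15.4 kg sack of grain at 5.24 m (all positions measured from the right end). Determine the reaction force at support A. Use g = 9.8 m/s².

Sum moments about support B (its reaction then has zero moment arm).
Beam weight: 8.82 × 9.8 = 86.44 N down at 2.99 m → arm 2.05 m, τ = 86.44 × 2.05 = 177.2 N·m counterclockwise.
Sack of grain: 15.4 × 9.8 = 150.9 N down at 5.24 m → arm 4.3 m, τ = 150.9 × 4.3 = 648.9 N·m counterclockwise.
Net load moment about support B = 826.1 N·m counterclockwise.
Reaction R at support A is upward at 5.98 m, arm 5.04 m → moment R × 5.04 clockwise.
Στ = 0 ⇒ R × 5.04 = 826.1 ⇒ R = 164 N.

R_A ≈ 164 N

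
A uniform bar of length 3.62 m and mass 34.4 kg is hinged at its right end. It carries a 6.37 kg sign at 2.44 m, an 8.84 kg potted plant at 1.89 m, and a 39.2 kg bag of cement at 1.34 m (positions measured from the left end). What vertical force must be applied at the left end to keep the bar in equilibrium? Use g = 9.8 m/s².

Take moments about the right end.
Beam weight: 34.4 × 9.8 = 337.1 N down at 1.81 m → arm 1.81 m, τ = 337.1 × 1.81 = 610.2 N·m counterclockwise.
Sign: 6.37 × 9.8 = 62.43 N down at 2.44 m → arm 1.18 m, τ = 62.43 × 1.18 = 73.67 N·m counterclockwise.
Potted plant: 8.84 × 9.8 = 86.63 N down at 1.89 m → arm 1.73 m, τ = 86.63 × 1.73 = 149.9 N·m counterclockwise.
Bag of cement: 39.2 × 9.8 = 384.2 N down at 1.34 m → arm 2.28 m, τ = 384.2 × 2.28 = 876 N·m counterclockwise.
Net moment of the loads = 1710 N·m counterclockwise.
The upward force F acts at the left end, arm 3.62 m, giving F × 3.62 clockwise.
Στ = 0 ⇒ F × 3.62 = 1710 ⇒ F = 1710 / 3.62 = 472 N.

F ≈ 472 N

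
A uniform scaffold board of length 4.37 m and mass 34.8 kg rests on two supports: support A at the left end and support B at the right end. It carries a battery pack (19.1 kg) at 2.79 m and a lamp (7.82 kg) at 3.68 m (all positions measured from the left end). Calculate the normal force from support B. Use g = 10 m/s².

R_B ≈ 362 N

Choose support A as the axis so its reaction then has zero moment arm.
Beam weight: 34.8 × 10 = 348 N down at 2.185 m → arm 2.185 m, τ = 348 × 2.185 = 760.4 N·m clockwise.
Battery pack: 19.1 × 10 = 191 N down at 2.79 m → arm 2.79 m, τ = 191 × 2.79 = 532.9 N·m clockwise.
Lamp: 7.82 × 10 = 78.2 N down at 3.68 m → arm 3.68 m, τ = 78.2 × 3.68 = 287.8 N·m clockwise.
Net load moment about support A = 1581 N·m clockwise.
Reaction R at support B is upward at 4.37 m, arm 4.37 m → moment R × 4.37 counterclockwise.
Στ = 0 ⇒ R × 4.37 = 1581 ⇒ R = 362 N.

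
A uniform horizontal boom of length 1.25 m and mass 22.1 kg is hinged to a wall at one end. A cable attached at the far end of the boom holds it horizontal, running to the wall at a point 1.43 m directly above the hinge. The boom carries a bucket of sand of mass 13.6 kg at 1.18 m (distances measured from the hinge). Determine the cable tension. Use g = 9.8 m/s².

Sum moments about the hinge (the unknown hinge reaction has zero arm there).
Beam weight: 22.1 × 9.8 = 216.6 N down at 0.625 m → arm 0.625 m, τ = 216.6 × 0.625 = 135.4 N·m clockwise.
Bucket of sand: 13.6 × 9.8 = 133.3 N down at 1.18 m → arm 1.18 m, τ = 133.3 × 1.18 = 157.3 N·m clockwise.
Total clockwise load moment = 292.7 N·m.
The cable tension T acts at 1.25 m; only its component perpendicular to the boom, T sinθ, produces torque. sinθ = h/√(h²+d²) = 1.43/√(1.43²+1.25²) = 0.7529.
Στ = 0 ⇒ T × 1.25 × 0.7529 = 292.7 ⇒ T = 292.7 / 0.9411 = 311 N.

T ≈ 311 N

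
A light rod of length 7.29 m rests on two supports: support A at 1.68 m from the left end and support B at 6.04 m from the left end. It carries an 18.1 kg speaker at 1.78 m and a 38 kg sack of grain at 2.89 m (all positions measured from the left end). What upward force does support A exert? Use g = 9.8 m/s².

R_A ≈ 442 N

Sum moments about support B (its reaction then has zero moment arm).
Speaker: 18.1 × 9.8 = 177.4 N down at 1.78 m → arm 4.26 m, τ = 177.4 × 4.26 = 755.7 N·m counterclockwise.
Sack of grain: 38 × 9.8 = 372.4 N down at 2.89 m → arm 3.15 m, τ = 372.4 × 3.15 = 1173 N·m counterclockwise.
Net load moment about support B = 1929 N·m counterclockwise.
Reaction R at support A is upward at 1.68 m, arm 4.36 m → moment R × 4.36 clockwise.
Setting net torque to zero: R × 4.36 = 1929 → R = 442 N.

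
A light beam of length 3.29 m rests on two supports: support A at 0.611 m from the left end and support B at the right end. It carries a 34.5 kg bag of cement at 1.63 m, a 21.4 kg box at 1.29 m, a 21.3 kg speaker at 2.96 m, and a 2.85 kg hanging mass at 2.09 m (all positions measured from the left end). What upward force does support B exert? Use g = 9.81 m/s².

R_B ≈ 381 N

Taking torques about support A:
Bag of cement: 34.5 × 9.81 = 338.4 N down at 1.63 m → arm 1.019 m, τ = 338.4 × 1.019 = 344.8 N·m clockwise.
Box: 21.4 × 9.81 = 209.9 N down at 1.29 m → arm 0.679 m, τ = 209.9 × 0.679 = 142.5 N·m clockwise.
Speaker: 21.3 × 9.81 = 209 N down at 2.96 m → arm 2.349 m, τ = 209 × 2.349 = 490.9 N·m clockwise.
Hanging mass: 2.85 × 9.81 = 27.96 N down at 2.09 m → arm 1.479 m, τ = 27.96 × 1.479 = 41.35 N·m clockwise.
Net load moment about support A = 1020 N·m clockwise.
Reaction R at support B is upward at 3.29 m, arm 2.679 m → moment R × 2.679 counterclockwise.
For rotational equilibrium, R × 2.679 = 1020, so R = 381 N.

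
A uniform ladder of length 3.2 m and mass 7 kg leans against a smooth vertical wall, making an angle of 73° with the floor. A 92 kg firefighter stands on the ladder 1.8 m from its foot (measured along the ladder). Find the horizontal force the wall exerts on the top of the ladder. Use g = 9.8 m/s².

About the foot of the ladder:
Ladder weight 7×9.8 = 68.6 N acts at 1.6 m along the ladder; its horizontal arm is 1.6·cos73° = 0.4678 m → τ = 32.09 N·m clockwise.
Firefighter: 92×9.8 = 901.6 N at 1.8 m → arm 0.5263 m → τ = 474.5 N·m clockwise.
Wall normal N acts horizontally at the top; its moment arm is the height L sinθ = 3.2·sin73° = 3.06 m, counterclockwise.
Setting net torque to zero: N × 3.06 = 506.6 → N = 166 N.

N_wall ≈ 166 N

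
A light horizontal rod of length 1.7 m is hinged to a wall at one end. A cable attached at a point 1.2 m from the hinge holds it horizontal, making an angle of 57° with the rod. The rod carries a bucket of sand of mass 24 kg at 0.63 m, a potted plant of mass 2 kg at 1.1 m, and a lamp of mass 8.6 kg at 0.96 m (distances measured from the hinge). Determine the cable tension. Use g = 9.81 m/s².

T ≈ 249 N

Choose the hinge as the axis so the unknown hinge reaction has zero arm there.
Bucket of sand: 24 × 9.81 = 235.4 N down at 0.63 m → arm 0.63 m, τ = 235.4 × 0.63 = 148.3 N·m clockwise.
Potted plant: 2 × 9.81 = 19.62 N down at 1.1 m → arm 1.1 m, τ = 19.62 × 1.1 = 21.58 N·m clockwise.
Lamp: 8.6 × 9.81 = 84.37 N down at 0.96 m → arm 0.96 m, τ = 84.37 × 0.96 = 81 N·m clockwise.
Total clockwise load moment = 250.9 N·m.
The cable tension T acts at 1.2 m; only its component perpendicular to the rod, T sinθ, produces torque. sin 57° = 0.8387.
For rotational equilibrium, T × 1.2 × 0.8387 = 250.9, so T = 250.9 / 1.006 = 249 N.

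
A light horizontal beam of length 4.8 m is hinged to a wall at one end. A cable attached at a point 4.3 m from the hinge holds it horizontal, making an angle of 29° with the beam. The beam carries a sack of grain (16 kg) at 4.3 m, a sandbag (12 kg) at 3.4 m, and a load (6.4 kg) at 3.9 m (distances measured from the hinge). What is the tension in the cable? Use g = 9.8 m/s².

Taking torques about the hinge:
Sack of grain: 16 × 9.8 = 156.8 N down at 4.3 m → arm 4.3 m, τ = 156.8 × 4.3 = 674.2 N·m clockwise.
Sandbag: 12 × 9.8 = 117.6 N down at 3.4 m → arm 3.4 m, τ = 117.6 × 3.4 = 399.8 N·m clockwise.
Load: 6.4 × 9.8 = 62.72 N down at 3.9 m → arm 3.9 m, τ = 62.72 × 3.9 = 244.6 N·m clockwise.
Total clockwise load moment = 1319 N·m.
The cable tension T acts at 4.3 m; only its component perpendicular to the beam, T sinθ, produces torque. sin 29° = 0.4848.
Balancing moments: T × 4.3 × 0.4848 = 1319, giving T = 1319 / 2.085 = 633 N.

T ≈ 633 N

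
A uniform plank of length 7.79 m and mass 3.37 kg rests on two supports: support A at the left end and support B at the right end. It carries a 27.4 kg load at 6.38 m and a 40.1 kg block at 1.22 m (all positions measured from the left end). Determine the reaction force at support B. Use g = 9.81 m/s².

Take moments about support A.
Beam weight: 3.37 × 9.81 = 33.06 N down at 3.895 m → arm 3.895 m, τ = 33.06 × 3.895 = 128.8 N·m clockwise.
Load: 27.4 × 9.81 = 268.8 N down at 6.38 m → arm 6.38 m, τ = 268.8 × 6.38 = 1715 N·m clockwise.
Block: 40.1 × 9.81 = 393.4 N down at 1.22 m → arm 1.22 m, τ = 393.4 × 1.22 = 479.9 N·m clockwise.
Net load moment about support A = 2324 N·m clockwise.
Reaction R at support B is upward at 7.79 m, arm 7.79 m → moment R × 7.79 counterclockwise.
For rotational equilibrium, R × 7.79 = 2324, so R = 298 N.

R_B ≈ 298 N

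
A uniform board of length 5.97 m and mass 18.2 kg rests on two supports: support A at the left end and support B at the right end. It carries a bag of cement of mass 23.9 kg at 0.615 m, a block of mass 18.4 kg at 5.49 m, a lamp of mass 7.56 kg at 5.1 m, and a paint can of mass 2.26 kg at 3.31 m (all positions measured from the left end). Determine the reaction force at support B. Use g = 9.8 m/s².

R_B ≈ 355 N

Choose support A as the axis so its reaction then has zero moment arm.
Beam weight: 18.2 × 9.8 = 178.4 N down at 2.985 m → arm 2.985 m, τ = 178.4 × 2.985 = 532.5 N·m clockwise.
Bag of cement: 23.9 × 9.8 = 234.2 N down at 0.615 m → arm 0.615 m, τ = 234.2 × 0.615 = 144 N·m clockwise.
Block: 18.4 × 9.8 = 180.3 N down at 5.49 m → arm 5.49 m, τ = 180.3 × 5.49 = 989.8 N·m clockwise.
Lamp: 7.56 × 9.8 = 74.09 N down at 5.1 m → arm 5.1 m, τ = 74.09 × 5.1 = 377.9 N·m clockwise.
Paint can: 2.26 × 9.8 = 22.15 N down at 3.31 m → arm 3.31 m, τ = 22.15 × 3.31 = 73.32 N·m clockwise.
Net load moment about support A = 2118 N·m clockwise.
Reaction R at support B is upward at 5.97 m, arm 5.97 m → moment R × 5.97 counterclockwise.
For rotational equilibrium, R × 5.97 = 2118, so R = 355 N.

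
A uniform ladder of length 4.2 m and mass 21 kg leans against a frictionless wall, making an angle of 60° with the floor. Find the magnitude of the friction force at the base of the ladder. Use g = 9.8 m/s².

f ≈ 59.4 N

Sum moments about the foot of the ladder (the floor normal and friction both act there and drop out).
Ladder weight 21×9.8 = 205.8 N acts at 2.1 m along the ladder; its horizontal arm is 2.1·cos60° = 1.05 m → τ = 216.1 N·m clockwise.
Wall normal N acts horizontally at the top; its moment arm is the height L sinθ = 4.2·sin60° = 3.637 m, counterclockwise.
Στ = 0 ⇒ N × 3.637 = 216.1 ⇒ N = 59.4 N.
ΣFx = 0: friction at the foot balances the wall's push, so f = N_wall = 59.4 N.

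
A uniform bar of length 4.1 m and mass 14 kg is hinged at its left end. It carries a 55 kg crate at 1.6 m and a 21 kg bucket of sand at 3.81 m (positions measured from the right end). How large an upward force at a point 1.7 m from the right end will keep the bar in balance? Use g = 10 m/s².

F ≈ 718 N

Taking torques about the left end:
Beam weight: 14 × 10 = 140 N down at 2.05 m → arm 2.05 m, τ = 140 × 2.05 = 287 N·m clockwise.
Crate: 55 × 10 = 550 N down at 1.6 m → arm 2.5 m, τ = 550 × 2.5 = 1375 N·m clockwise.
Bucket of sand: 21 × 10 = 210 N down at 3.81 m → arm 0.29 m, τ = 210 × 0.29 = 60.9 N·m clockwise.
Net moment of the loads = 1723 N·m clockwise.
The upward force F acts at a point 1.7 m from the right end, arm 2.4 m, giving F × 2.4 counterclockwise.
Στ = 0 ⇒ F × 2.4 = 1723 ⇒ F = 1723 / 2.4 = 718 N.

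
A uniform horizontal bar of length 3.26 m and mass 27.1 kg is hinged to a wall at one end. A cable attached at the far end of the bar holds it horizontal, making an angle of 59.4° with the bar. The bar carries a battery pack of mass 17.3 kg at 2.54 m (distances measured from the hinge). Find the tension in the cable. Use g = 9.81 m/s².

T ≈ 308 N

Sum moments about the hinge (the unknown hinge reaction has zero arm there).
Beam weight: 27.1 × 9.81 = 265.9 N down at 1.63 m → arm 1.63 m, τ = 265.9 × 1.63 = 433.4 N·m clockwise.
Battery pack: 17.3 × 9.81 = 169.7 N down at 2.54 m → arm 2.54 m, τ = 169.7 × 2.54 = 431 N·m clockwise.
Total clockwise load moment = 864.4 N·m.
The cable tension T acts at 3.26 m; only its component perpendicular to the bar, T sinθ, produces torque. sin 59.4° = 0.8607.
Balancing moments: T × 3.26 × 0.8607 = 864.4, giving T = 864.4 / 2.806 = 308 N.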